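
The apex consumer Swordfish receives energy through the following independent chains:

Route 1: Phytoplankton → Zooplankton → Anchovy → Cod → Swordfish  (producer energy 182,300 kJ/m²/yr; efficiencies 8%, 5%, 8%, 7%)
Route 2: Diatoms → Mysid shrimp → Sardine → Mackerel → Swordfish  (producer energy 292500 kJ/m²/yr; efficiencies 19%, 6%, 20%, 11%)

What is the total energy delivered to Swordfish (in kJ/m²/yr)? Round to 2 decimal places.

Route 1: 182300 × 0.08 × 0.05 × 0.08 × 0.07 = 4.08352 kJ/m²/yr
Route 2: 292500 × 0.19 × 0.06 × 0.2 × 0.11 = 73.359 kJ/m²/yr
Total at Swordfish: 4.08352 + 73.359 = 77.44252 kJ/m²/yr

77.44 kJ/m²/yr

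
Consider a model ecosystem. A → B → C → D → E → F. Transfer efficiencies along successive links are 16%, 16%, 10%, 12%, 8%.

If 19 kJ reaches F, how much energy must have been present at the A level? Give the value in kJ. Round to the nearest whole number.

773112 kJ

Cumulative transfer efficiency: 0.16 × 0.16 × 0.1 × 0.12 × 0.08 = 0.000024576
A energy = 19 / 0.000024576 = 773112 kJ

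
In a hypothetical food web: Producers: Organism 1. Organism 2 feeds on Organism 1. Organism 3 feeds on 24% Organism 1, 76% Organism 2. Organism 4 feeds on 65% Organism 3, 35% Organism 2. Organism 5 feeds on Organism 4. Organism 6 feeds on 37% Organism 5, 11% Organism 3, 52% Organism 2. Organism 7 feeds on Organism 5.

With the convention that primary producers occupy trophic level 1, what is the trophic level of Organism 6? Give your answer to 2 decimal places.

4.01

Organism 2: 1 + 1 = 2
Organism 3: 1 + (0.24×1 + 0.76×2) = 2.76
Organism 4: 1 + (0.65×2.76 + 0.35×2) = 3.494
Organism 5: 1 + 3.494 = 4.494
Organism 6: 1 + (0.37×4.494 + 0.11×2.76 + 0.52×2) = 4.00638
Organism 7: 1 + 4.494 = 5.494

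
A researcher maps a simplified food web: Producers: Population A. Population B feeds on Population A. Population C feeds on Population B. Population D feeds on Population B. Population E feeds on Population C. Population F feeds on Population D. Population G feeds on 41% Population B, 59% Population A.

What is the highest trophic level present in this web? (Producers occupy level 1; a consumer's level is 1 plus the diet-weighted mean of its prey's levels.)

Population B: 1 + 1 = 2
Population C: 1 + 2 = 3
Population D: 1 + 2 = 3
Population E: 1 + 3 = 4
Population F: 1 + 3 = 4
Population G: 1 + (0.41×2 + 0.59×1) = 2.41

4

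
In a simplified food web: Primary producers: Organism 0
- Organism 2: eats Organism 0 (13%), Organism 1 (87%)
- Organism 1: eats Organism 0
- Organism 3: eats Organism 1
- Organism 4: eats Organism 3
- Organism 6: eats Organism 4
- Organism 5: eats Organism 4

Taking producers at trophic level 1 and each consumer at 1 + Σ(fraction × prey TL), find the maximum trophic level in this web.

Organism 1: 1 + 1 = 2
Organism 2: 1 + (0.13×1 + 0.87×2) = 2.87
Organism 3: 1 + 2 = 3
Organism 4: 1 + 3 = 4
Organism 5: 1 + 4 = 5
Organism 6: 1 + 4 = 5

5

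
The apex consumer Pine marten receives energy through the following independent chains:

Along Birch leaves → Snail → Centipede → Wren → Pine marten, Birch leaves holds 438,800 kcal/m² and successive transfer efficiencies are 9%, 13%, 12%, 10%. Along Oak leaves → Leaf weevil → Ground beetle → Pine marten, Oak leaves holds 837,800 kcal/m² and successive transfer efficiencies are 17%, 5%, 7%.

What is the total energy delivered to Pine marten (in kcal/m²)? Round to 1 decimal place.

Via Birch leaves: 438800 × 0.09 × 0.13 × 0.12 × 0.1 = 61.60752 kcal/m²
Via Oak leaves: 837800 × 0.17 × 0.05 × 0.07 = 498.491 kcal/m²
Total at Pine marten: 61.60752 + 498.491 = 560.09852 kcal/m²

560.1 kcal/m²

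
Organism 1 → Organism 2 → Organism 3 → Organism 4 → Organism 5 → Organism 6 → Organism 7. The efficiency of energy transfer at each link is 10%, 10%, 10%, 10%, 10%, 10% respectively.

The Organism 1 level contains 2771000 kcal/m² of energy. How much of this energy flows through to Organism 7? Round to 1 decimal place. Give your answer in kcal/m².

2.8 kcal/m²

Organism 2: 2771000 × 0.1 = 277100 kcal/m²
Organism 3: 277100 × 0.1 = 27710 kcal/m²
Organism 4: 27710 × 0.1 = 2771 kcal/m²
Organism 5: 2771 × 0.1 = 277.1 kcal/m²
Organism 6: 277.1 × 0.1 = 27.71 kcal/m²
Organism 7: 27.71 × 0.1 = 2.771 kcal/m²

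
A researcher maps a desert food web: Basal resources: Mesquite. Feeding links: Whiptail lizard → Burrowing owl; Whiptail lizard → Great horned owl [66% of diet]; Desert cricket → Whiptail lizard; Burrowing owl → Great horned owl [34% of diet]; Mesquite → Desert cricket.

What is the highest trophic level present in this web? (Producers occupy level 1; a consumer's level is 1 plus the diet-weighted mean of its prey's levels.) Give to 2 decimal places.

4.34

Desert cricket: 1 + 1 = 2
Whiptail lizard: 1 + 2 = 3
Burrowing owl: 1 + 3 = 4
Great horned owl: 1 + (0.34×4 + 0.66×3) = 4.34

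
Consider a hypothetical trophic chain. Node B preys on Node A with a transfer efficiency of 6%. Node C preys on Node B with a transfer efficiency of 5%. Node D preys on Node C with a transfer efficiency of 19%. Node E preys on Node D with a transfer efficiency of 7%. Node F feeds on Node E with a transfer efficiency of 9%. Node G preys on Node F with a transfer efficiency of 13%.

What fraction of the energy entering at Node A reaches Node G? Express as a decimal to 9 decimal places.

0.000000467

Product of link efficiencies: 0.06 × 0.05 × 0.19 × 0.07 × 0.09 × 0.13 = 0.00000046683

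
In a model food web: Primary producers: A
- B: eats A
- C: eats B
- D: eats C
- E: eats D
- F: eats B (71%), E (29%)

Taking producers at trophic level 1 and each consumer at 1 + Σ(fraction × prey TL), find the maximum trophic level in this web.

B: 1 + 1 = 2
C: 1 + 2 = 3
D: 1 + 3 = 4
E: 1 + 4 = 5
F: 1 + (0.71×2 + 0.29×5) = 3.87

5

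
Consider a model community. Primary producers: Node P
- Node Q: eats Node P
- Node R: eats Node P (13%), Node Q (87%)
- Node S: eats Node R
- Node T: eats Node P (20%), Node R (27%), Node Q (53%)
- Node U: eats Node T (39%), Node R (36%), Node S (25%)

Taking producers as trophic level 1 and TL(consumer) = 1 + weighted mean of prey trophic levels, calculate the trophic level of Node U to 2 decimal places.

Node Q: 1 + 1 = 2
Node R: 1 + (0.13×1 + 0.87×2) = 2.87
Node S: 1 + 2.87 = 3.87
Node T: 1 + (0.2×1 + 0.27×2.87 + 0.53×2) = 3.0349
Node U: 1 + (0.39×3.0349 + 0.36×2.87 + 0.25×3.87) = 4.184311

4.18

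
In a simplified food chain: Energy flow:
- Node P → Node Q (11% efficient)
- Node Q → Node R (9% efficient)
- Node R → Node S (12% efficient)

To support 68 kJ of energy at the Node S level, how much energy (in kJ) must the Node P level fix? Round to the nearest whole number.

57239 kJ

Cumulative transfer efficiency: 0.11 × 0.09 × 0.12 = 0.001188
Node P energy = 68 / 0.001188 = 57239 kJ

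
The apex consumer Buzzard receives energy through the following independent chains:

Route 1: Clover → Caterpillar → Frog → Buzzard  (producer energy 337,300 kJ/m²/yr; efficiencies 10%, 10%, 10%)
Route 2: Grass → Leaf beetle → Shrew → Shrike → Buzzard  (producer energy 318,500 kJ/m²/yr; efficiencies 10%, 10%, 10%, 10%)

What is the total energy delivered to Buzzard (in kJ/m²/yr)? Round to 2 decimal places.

Route 1: 337300 × 0.1 × 0.1 × 0.1 = 337.3 kJ/m²/yr
Route 2: 318500 × 0.1 × 0.1 × 0.1 × 0.1 = 31.85 kJ/m²/yr
Total at Buzzard: 337.3 + 31.85 = 369.15 kJ/m²/yr

369.15 kJ/m²/yr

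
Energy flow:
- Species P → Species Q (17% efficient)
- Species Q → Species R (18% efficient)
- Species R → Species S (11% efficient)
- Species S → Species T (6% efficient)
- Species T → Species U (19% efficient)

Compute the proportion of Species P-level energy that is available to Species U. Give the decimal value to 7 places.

0.0000384

Product of link efficiencies: 0.17 × 0.18 × 0.11 × 0.06 × 0.19 = 0.0000383724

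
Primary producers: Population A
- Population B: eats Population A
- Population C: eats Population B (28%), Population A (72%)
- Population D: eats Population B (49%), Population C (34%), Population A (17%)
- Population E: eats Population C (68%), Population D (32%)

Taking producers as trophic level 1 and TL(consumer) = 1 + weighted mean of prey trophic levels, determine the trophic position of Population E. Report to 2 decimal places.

Population B: 1 + 1 = 2
Population C: 1 + (0.28×2 + 0.72×1) = 2.28
Population D: 1 + (0.49×2 + 0.34×2.28 + 0.17×1) = 2.9252
Population E: 1 + (0.68×2.28 + 0.32×2.9252) = 3.486464

3.49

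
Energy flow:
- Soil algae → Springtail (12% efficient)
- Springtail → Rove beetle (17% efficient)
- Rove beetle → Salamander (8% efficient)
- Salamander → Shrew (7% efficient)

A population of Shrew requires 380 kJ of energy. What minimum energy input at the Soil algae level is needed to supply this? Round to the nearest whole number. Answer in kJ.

Cumulative transfer efficiency: 0.12 × 0.17 × 0.08 × 0.07 = 0.00011424
Soil algae energy = 380 / 0.00011424 = 3326331 kJ

3326331 kJ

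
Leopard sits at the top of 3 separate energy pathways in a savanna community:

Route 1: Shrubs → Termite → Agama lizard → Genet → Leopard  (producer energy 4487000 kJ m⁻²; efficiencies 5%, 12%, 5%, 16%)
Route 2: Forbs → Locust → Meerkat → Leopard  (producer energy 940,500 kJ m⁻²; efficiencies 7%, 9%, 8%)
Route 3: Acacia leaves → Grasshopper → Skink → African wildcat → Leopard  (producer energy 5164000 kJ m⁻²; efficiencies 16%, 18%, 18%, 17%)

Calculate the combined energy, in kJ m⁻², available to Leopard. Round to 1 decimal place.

5240.3 kJ m⁻²

Route 1: 4487000 × 0.05 × 0.12 × 0.05 × 0.16 = 215.376 kJ m⁻²
Route 2: 940500 × 0.07 × 0.09 × 0.08 = 474.012 kJ m⁻²
Route 3: 5164000 × 0.16 × 0.18 × 0.18 × 0.17 = 4550.92992 kJ m⁻²
Total at Leopard: 215.376 + 474.012 + 4550.92992 = 5240.31792 kJ m⁻²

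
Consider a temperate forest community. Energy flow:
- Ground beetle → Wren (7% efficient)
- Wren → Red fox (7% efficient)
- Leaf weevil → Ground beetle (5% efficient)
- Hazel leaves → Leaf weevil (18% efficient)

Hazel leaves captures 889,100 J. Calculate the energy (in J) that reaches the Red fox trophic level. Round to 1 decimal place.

39.2 J

Leaf weevil: 889100 × 0.18 = 160038 J
Ground beetle: 160038 × 0.05 = 8001.9 J
Wren: 8001.9 × 0.07 = 560.133 J
Red fox: 560.133 × 0.07 = 39.20931 J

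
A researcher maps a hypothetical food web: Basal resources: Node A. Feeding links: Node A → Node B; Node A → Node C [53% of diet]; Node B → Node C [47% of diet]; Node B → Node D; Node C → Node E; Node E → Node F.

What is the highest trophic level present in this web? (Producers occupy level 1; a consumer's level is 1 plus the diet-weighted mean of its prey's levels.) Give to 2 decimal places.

Node B: 1 + 1 = 2
Node C: 1 + (0.53×1 + 0.47×2) = 2.47
Node D: 1 + 2 = 3
Node E: 1 + 2.47 = 3.47
Node F: 1 + 3.47 = 4.47

4.47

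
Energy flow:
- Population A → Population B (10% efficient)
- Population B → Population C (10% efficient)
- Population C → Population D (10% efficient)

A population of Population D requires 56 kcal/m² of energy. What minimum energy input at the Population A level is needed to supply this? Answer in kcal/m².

56000 kcal/m²

Cumulative transfer efficiency: 0.1 × 0.1 × 0.1 = 0.001
Population A energy = 56 / 0.001 = 56000 kcal/m²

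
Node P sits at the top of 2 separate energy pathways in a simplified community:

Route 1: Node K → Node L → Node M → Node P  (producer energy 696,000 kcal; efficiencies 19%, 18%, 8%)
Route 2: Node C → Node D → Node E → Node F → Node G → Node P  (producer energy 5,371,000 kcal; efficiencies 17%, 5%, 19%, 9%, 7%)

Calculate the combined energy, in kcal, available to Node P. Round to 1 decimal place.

Route 1: 696000 × 0.19 × 0.18 × 0.08 = 1904.256 kcal
Route 2: 5371000 × 0.17 × 0.05 × 0.19 × 0.09 × 0.07 = 54.6472395 kcal
Total at Node P: 1904.256 + 54.6472395 = 1958.9032395 kcal

1958.9 kcal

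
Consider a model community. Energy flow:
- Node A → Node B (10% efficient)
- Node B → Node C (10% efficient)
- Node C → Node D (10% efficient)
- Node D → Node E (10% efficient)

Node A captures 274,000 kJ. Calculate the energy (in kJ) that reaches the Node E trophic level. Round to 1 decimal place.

Node B: 274000 × 0.1 = 27400 kJ
Node C: 27400 × 0.1 = 2740 kJ
Node D: 2740 × 0.1 = 274 kJ
Node E: 274 × 0.1 = 27.4 kJ

27.4 kJ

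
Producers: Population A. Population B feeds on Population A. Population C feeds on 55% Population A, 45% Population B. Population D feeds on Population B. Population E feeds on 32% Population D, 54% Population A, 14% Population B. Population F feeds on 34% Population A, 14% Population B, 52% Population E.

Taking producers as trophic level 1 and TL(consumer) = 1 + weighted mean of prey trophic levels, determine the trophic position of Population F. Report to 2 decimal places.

3.07

Population B: 1 + 1 = 2
Population C: 1 + (0.55×1 + 0.45×2) = 2.45
Population D: 1 + 2 = 3
Population E: 1 + (0.32×3 + 0.54×1 + 0.14×2) = 2.78
Population F: 1 + (0.34×1 + 0.14×2 + 0.52×2.78) = 3.0656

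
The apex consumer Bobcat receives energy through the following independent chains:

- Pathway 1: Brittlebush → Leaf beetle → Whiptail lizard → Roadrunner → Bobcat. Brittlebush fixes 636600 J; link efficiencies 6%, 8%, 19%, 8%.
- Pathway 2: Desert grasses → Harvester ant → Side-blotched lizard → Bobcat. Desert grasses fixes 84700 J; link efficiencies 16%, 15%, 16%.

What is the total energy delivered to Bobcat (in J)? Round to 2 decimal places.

Pathway 1: 636600 × 0.06 × 0.08 × 0.19 × 0.08 = 46.446336 J
Pathway 2: 84700 × 0.16 × 0.15 × 0.16 = 325.248 J
Total at Bobcat: 46.446336 + 325.248 = 371.694336 J

371.69 J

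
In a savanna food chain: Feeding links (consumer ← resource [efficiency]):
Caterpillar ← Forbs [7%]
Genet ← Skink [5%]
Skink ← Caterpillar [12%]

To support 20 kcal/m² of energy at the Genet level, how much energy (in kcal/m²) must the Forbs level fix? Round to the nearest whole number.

Cumulative transfer efficiency: 0.07 × 0.12 × 0.05 = 0.00042
Forbs energy = 20 / 0.00042 = 47619 kcal/m²

47619 kcal/m²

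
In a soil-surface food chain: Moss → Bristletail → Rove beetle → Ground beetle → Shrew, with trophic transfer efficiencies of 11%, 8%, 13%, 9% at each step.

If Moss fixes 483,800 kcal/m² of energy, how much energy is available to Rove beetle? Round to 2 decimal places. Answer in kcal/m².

4257.44 kcal/m²

Bristletail: 483800 × 0.11 = 53218 kcal/m²
Rove beetle: 53218 × 0.08 = 4257.44 kcal/m²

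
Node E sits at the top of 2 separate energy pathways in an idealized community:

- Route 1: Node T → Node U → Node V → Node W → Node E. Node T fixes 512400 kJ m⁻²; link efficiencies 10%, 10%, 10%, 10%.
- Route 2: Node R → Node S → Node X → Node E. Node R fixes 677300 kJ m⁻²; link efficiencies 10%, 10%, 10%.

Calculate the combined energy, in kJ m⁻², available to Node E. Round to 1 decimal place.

Route 1: 512400 × 0.1 × 0.1 × 0.1 × 0.1 = 51.24 kJ m⁻²
Route 2: 677300 × 0.1 × 0.1 × 0.1 = 677.3 kJ m⁻²
Total at Node E: 51.24 + 677.3 = 728.54 kJ m⁻²

728.5 kJ m⁻²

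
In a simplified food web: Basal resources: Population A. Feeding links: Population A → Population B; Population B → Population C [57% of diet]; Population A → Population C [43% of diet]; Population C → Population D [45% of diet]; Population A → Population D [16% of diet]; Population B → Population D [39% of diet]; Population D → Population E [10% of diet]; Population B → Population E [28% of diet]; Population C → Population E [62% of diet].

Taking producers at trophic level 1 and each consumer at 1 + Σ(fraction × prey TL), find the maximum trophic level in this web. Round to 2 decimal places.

3.46

Population B: 1 + 1 = 2
Population C: 1 + (0.57×2 + 0.43×1) = 2.57
Population D: 1 + (0.45×2.57 + 0.16×1 + 0.39×2) = 3.0965
Population E: 1 + (0.1×3.0965 + 0.28×2 + 0.62×2.57) = 3.46305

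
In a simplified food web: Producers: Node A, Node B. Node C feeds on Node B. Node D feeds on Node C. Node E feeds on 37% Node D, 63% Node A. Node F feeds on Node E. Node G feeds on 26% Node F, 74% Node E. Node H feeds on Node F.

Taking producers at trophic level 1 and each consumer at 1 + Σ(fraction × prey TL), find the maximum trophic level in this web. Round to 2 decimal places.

Node C: 1 + 1 = 2
Node D: 1 + 2 = 3
Node E: 1 + (0.37×3 + 0.63×1) = 2.74
Node F: 1 + 2.74 = 3.74
Node G: 1 + (0.26×3.74 + 0.74×2.74) = 4
Node H: 1 + 3.74 = 4.74

4.74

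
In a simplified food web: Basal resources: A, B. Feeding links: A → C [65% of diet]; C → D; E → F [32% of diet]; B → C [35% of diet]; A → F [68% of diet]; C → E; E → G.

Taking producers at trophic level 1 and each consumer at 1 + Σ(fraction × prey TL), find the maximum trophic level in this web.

4

C: 1 + (0.35×1 + 0.65×1) = 2
D: 1 + 2 = 3
E: 1 + 2 = 3
F: 1 + (0.68×1 + 0.32×3) = 2.64
G: 1 + 3 = 4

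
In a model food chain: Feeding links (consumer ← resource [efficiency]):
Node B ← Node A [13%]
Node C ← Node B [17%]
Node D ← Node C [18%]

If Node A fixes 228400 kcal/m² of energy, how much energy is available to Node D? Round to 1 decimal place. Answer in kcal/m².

908.6 kcal/m²

Node B: 228400 × 0.13 = 29692 kcal/m²
Node C: 29692 × 0.17 = 5047.64 kcal/m²
Node D: 5047.64 × 0.18 = 908.5752 kcal/m²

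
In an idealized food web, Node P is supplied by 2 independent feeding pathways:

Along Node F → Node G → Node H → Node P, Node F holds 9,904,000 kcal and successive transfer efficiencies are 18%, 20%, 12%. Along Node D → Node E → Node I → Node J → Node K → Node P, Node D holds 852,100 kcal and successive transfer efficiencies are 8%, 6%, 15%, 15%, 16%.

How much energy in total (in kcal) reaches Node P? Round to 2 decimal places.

Via Node F: 9904000 × 0.18 × 0.2 × 0.12 = 42785.28 kcal
Via Node D: 852100 × 0.08 × 0.06 × 0.15 × 0.15 × 0.16 = 14.724288 kcal
Total at Node P: 42785.28 + 14.724288 = 42800.004288 kcal

42800.00 kcal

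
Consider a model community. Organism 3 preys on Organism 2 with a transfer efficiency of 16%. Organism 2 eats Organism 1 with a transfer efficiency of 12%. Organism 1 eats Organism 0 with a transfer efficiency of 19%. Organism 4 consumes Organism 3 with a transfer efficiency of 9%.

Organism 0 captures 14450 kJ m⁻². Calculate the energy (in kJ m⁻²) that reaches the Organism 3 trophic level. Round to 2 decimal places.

52.71 kJ m⁻²

Organism 1: 14450 × 0.19 = 2745.5 kJ m⁻²
Organism 2: 2745.5 × 0.12 = 329.46 kJ m⁻²
Organism 3: 329.46 × 0.16 = 52.7136 kJ m⁻²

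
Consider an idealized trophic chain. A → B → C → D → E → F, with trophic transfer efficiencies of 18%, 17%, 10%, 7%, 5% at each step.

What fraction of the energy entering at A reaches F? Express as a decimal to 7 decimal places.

Product of link efficiencies: 0.18 × 0.17 × 0.1 × 0.07 × 0.05 = 0.00001071

0.0000107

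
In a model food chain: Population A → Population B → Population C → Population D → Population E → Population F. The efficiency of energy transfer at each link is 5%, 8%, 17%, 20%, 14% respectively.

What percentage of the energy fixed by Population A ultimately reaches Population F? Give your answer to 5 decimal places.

0.00190%

Product of link efficiencies: 0.05 × 0.08 × 0.17 × 0.2 × 0.14 = 0.00001904
As a percentage: 0.00001904 × 100 = 0.00190%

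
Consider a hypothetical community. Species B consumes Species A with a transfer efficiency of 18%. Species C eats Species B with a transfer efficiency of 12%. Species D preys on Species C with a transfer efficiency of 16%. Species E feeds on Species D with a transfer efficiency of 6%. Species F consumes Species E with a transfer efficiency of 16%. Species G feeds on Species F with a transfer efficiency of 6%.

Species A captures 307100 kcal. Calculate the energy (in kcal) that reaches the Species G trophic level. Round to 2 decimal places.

Species B: 307100 × 0.18 = 55278 kcal
Species C: 55278 × 0.12 = 6633.36 kcal
Species D: 6633.36 × 0.16 = 1061.3376 kcal
Species E: 1061.3376 × 0.06 = 63.680256 kcal
Species F: 63.680256 × 0.16 = 10.18884096 kcal
Species G: 10.18884096 × 0.06 = 0.6113304576 kcal

0.61 kcal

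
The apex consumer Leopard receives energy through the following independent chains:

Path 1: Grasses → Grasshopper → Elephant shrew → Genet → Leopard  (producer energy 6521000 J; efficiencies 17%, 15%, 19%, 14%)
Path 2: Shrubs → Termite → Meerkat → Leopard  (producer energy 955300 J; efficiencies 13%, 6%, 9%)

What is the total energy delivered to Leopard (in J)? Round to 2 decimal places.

5093.81 J

Path 1: 6521000 × 0.17 × 0.15 × 0.19 × 0.14 = 4423.1943 J
Path 2: 955300 × 0.13 × 0.06 × 0.09 = 670.6206 J
Total at Leopard: 4423.1943 + 670.6206 = 5093.8149 J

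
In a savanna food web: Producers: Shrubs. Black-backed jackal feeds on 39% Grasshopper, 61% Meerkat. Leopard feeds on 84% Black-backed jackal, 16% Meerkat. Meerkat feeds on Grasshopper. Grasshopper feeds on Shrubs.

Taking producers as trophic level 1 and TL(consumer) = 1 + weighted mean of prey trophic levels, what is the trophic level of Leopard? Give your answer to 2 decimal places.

Grasshopper: 1 + 1 = 2
Meerkat: 1 + 2 = 3
Black-backed jackal: 1 + (0.39×2 + 0.61×3) = 3.61
Leopard: 1 + (0.84×3.61 + 0.16×3) = 4.5124

4.51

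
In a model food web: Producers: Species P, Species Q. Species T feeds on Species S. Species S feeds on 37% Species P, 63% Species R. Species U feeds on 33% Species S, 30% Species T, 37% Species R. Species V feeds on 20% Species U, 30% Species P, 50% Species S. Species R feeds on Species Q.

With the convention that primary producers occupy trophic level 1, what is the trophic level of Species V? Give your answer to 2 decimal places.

Species R: 1 + 1 = 2
Species S: 1 + (0.37×1 + 0.63×2) = 2.63
Species T: 1 + 2.63 = 3.63
Species U: 1 + (0.33×2.63 + 0.3×3.63 + 0.37×2) = 3.6969
Species V: 1 + (0.2×3.6969 + 0.3×1 + 0.5×2.63) = 3.35438

3.35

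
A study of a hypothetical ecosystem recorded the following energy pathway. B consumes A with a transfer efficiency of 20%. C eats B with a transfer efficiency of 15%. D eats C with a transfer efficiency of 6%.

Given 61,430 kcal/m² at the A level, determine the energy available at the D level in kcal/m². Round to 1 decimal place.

B: 61430 × 0.2 = 12286 kcal/m²
C: 12286 × 0.15 = 1842.9 kcal/m²
D: 1842.9 × 0.06 = 110.574 kcal/m²

110.6 kcal/m²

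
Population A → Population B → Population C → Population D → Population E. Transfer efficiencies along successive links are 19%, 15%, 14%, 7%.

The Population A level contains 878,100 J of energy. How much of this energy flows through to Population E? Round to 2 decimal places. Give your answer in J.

Population B: 878100 × 0.19 = 166839 J
Population C: 166839 × 0.15 = 25025.85 J
Population D: 25025.85 × 0.14 = 3503.619 J
Population E: 3503.619 × 0.07 = 245.25333 J

245.25 J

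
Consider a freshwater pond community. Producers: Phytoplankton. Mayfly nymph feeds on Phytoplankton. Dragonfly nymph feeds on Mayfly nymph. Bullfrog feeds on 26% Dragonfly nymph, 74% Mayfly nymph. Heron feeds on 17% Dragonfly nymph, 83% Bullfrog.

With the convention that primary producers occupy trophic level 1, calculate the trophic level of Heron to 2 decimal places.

Mayfly nymph: 1 + 1 = 2
Dragonfly nymph: 1 + 2 = 3
Bullfrog: 1 + (0.26×3 + 0.74×2) = 3.26
Heron: 1 + (0.17×3 + 0.83×3.26) = 4.2158

4.22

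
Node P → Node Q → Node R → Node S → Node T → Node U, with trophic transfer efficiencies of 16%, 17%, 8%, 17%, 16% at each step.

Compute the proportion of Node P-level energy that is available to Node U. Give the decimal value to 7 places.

Product of link efficiencies: 0.16 × 0.17 × 0.08 × 0.17 × 0.16 = 0.0000591872

0.0000592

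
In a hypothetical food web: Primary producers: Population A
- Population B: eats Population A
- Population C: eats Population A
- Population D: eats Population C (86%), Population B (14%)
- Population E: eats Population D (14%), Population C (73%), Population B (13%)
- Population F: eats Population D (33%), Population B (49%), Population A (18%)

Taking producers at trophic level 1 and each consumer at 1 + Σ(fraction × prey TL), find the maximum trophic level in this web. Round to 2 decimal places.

Population B: 1 + 1 = 2
Population C: 1 + 1 = 2
Population D: 1 + (0.86×2 + 0.14×2) = 3
Population E: 1 + (0.14×3 + 0.73×2 + 0.13×2) = 3.14
Population F: 1 + (0.33×3 + 0.49×2 + 0.18×1) = 3.15

3.15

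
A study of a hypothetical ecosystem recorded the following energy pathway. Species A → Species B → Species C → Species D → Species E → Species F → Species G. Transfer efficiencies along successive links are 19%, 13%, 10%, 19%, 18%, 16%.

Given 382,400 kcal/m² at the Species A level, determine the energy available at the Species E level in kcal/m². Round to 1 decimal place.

Species B: 382400 × 0.19 = 72656 kcal/m²
Species C: 72656 × 0.13 = 9445.28 kcal/m²
Species D: 9445.28 × 0.1 = 944.528 kcal/m²
Species E: 944.528 × 0.19 = 179.46032 kcal/m²

179.5 kcal/m²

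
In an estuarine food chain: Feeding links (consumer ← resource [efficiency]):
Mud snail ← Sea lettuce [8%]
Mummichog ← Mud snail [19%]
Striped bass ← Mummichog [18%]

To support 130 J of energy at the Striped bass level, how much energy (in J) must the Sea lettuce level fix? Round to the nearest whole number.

47515 J

Cumulative transfer efficiency: 0.08 × 0.19 × 0.18 = 0.002736
Sea lettuce energy = 130 / 0.002736 = 47515 J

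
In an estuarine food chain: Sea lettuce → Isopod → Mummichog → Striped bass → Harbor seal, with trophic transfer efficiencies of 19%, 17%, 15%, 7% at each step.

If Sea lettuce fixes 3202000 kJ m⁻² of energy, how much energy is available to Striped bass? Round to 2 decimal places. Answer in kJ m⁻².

15513.69 kJ m⁻²

Isopod: 3202000 × 0.19 = 608380 kJ m⁻²
Mummichog: 608380 × 0.17 = 103424.6 kJ m⁻²
Striped bass: 103424.6 × 0.15 = 15513.69 kJ m⁻²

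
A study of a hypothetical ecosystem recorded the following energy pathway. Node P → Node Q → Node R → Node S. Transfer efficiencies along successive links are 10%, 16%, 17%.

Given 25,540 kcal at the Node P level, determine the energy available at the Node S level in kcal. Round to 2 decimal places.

Node Q: 25540 × 0.1 = 2554 kcal
Node R: 2554 × 0.16 = 408.64 kcal
Node S: 408.64 × 0.17 = 69.4688 kcal

69.47 kcal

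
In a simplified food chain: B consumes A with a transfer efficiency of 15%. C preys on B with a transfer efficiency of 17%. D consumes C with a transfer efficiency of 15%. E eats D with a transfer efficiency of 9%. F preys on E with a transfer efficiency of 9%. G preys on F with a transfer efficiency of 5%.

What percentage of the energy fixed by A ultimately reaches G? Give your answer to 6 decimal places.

Product of link efficiencies: 0.15 × 0.17 × 0.15 × 0.09 × 0.09 × 0.05 = 0.000001549125
As a percentage: 0.000001549125 × 100 = 0.000155%

0.000155%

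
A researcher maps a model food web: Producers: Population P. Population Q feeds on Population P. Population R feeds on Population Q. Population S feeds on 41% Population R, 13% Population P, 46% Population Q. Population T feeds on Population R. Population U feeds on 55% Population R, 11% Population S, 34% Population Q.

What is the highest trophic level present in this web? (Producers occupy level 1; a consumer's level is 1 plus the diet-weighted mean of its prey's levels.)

Population Q: 1 + 1 = 2
Population R: 1 + 2 = 3
Population S: 1 + (0.41×3 + 0.13×1 + 0.46×2) = 3.28
Population T: 1 + 3 = 4
Population U: 1 + (0.55×3 + 0.11×3.28 + 0.34×2) = 3.6908

4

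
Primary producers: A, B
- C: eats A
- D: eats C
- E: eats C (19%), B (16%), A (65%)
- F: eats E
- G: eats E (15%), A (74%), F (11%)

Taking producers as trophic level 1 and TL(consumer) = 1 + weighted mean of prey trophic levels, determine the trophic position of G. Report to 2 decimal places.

C: 1 + 1 = 2
D: 1 + 2 = 3
E: 1 + (0.19×2 + 0.16×1 + 0.65×1) = 2.19
F: 1 + 2.19 = 3.19
G: 1 + (0.15×2.19 + 0.74×1 + 0.11×3.19) = 2.4194

2.42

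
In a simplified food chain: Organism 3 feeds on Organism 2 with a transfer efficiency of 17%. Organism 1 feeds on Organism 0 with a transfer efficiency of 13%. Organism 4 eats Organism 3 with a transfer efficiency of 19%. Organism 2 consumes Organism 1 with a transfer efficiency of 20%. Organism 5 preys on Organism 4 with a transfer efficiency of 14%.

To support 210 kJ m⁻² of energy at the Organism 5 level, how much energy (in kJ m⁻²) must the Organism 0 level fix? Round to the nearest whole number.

Cumulative transfer efficiency: 0.13 × 0.2 × 0.17 × 0.19 × 0.14 = 0.000117572
Organism 0 energy = 210 / 0.000117572 = 1786140 kJ m⁻²

1786140 kJ m⁻²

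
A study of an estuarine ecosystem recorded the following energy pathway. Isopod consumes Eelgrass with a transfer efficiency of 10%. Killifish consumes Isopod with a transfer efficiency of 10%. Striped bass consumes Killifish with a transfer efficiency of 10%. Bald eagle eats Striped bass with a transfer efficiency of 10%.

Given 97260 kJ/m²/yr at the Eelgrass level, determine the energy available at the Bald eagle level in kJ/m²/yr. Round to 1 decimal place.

Isopod: 97260 × 0.1 = 9726 kJ/m²/yr
Killifish: 9726 × 0.1 = 972.6 kJ/m²/yr
Striped bass: 972.6 × 0.1 = 97.26 kJ/m²/yr
Bald eagle: 97.26 × 0.1 = 9.726 kJ/m²/yr

9.7 kJ/m²/yr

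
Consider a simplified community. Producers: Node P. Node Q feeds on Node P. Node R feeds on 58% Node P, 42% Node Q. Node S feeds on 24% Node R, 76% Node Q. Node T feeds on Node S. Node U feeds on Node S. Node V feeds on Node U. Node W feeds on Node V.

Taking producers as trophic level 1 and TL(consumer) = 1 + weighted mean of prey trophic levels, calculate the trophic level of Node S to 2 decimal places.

3.10

Node Q: 1 + 1 = 2
Node R: 1 + (0.58×1 + 0.42×2) = 2.42
Node S: 1 + (0.24×2.42 + 0.76×2) = 3.1008
Node T: 1 + 3.1008 = 4.1008
Node U: 1 + 3.1008 = 4.1008
Node V: 1 + 4.1008 = 5.1008
Node W: 1 + 5.1008 = 6.1008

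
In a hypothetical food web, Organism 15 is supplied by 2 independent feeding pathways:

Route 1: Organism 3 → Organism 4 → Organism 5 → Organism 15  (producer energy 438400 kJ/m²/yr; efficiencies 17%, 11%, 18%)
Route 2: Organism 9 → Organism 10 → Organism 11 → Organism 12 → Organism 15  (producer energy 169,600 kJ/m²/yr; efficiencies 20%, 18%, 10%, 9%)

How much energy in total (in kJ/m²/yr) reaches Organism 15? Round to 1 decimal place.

1530.6 kJ/m²/yr

Route 1: 438400 × 0.17 × 0.11 × 0.18 = 1475.6544 kJ/m²/yr
Route 2: 169600 × 0.2 × 0.18 × 0.1 × 0.09 = 54.9504 kJ/m²/yr
Total at Organism 15: 1475.6544 + 54.9504 = 1530.6048 kJ/m²/yr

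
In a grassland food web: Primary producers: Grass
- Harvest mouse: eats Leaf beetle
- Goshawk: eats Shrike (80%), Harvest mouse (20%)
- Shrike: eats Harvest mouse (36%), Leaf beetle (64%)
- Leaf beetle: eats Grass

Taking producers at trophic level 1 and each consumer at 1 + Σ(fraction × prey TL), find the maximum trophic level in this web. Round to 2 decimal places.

Leaf beetle: 1 + 1 = 2
Harvest mouse: 1 + 2 = 3
Shrike: 1 + (0.36×3 + 0.64×2) = 3.36
Goshawk: 1 + (0.8×3.36 + 0.2×3) = 4.288

4.29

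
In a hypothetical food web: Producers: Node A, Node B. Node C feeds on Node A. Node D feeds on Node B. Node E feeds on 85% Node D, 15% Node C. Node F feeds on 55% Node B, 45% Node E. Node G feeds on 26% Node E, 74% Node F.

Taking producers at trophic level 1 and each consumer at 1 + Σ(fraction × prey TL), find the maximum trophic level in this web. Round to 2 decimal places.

3.93

Node C: 1 + 1 = 2
Node D: 1 + 1 = 2
Node E: 1 + (0.85×2 + 0.15×2) = 3
Node F: 1 + (0.55×1 + 0.45×3) = 2.9
Node G: 1 + (0.26×3 + 0.74×2.9) = 3.926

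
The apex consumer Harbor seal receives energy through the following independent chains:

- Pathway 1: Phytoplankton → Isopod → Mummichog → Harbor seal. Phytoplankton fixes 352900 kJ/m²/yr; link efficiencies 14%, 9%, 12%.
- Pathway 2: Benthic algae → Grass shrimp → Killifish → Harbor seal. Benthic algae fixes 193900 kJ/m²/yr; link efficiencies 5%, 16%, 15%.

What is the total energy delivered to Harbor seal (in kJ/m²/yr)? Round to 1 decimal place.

766.3 kJ/m²/yr

Pathway 1: 352900 × 0.14 × 0.09 × 0.12 = 533.5848 kJ/m²/yr
Pathway 2: 193900 × 0.05 × 0.16 × 0.15 = 232.68 kJ/m²/yr
Total at Harbor seal: 533.5848 + 232.68 = 766.2648 kJ/m²/yr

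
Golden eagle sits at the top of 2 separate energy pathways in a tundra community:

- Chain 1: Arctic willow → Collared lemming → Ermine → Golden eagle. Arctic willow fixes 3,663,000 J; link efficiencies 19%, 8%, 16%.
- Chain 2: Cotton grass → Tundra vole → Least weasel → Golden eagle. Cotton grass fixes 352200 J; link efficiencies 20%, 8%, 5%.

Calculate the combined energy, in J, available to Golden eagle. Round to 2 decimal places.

Chain 1: 3663000 × 0.19 × 0.08 × 0.16 = 8908.416 J
Chain 2: 352200 × 0.2 × 0.08 × 0.05 = 281.76 J
Total at Golden eagle: 8908.416 + 281.76 = 9190.176 J

9190.18 J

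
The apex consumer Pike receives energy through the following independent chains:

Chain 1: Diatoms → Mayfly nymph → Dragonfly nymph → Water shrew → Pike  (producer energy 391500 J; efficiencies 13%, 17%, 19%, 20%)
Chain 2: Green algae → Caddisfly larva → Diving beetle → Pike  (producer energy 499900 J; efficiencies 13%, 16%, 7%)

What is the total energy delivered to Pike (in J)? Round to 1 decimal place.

Chain 1: 391500 × 0.13 × 0.17 × 0.19 × 0.2 = 328.7817 J
Chain 2: 499900 × 0.13 × 0.16 × 0.07 = 727.8544 J
Total at Pike: 328.7817 + 727.8544 = 1056.6361 J

1056.6 J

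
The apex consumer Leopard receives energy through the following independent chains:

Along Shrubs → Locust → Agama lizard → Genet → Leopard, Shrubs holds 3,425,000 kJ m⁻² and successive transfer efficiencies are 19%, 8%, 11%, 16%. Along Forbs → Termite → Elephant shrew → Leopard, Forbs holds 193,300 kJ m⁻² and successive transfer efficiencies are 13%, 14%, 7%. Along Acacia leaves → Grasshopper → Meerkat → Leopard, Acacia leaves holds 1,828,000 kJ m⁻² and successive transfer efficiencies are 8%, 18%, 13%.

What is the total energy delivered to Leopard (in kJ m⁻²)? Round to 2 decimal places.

Via Shrubs: 3425000 × 0.19 × 0.08 × 0.11 × 0.16 = 916.256 kJ m⁻²
Via Forbs: 193300 × 0.13 × 0.14 × 0.07 = 246.2642 kJ m⁻²
Via Acacia leaves: 1828000 × 0.08 × 0.18 × 0.13 = 3422.016 kJ m⁻²
Total at Leopard: 916.256 + 246.2642 + 3422.016 = 4584.5362 kJ m⁻²

4584.54 kJ m⁻²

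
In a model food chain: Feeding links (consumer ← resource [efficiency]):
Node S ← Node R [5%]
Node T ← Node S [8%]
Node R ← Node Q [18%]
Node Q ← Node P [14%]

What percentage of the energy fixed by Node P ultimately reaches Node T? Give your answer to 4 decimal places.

Product of link efficiencies: 0.14 × 0.18 × 0.05 × 0.08 = 0.0001008
As a percentage: 0.0001008 × 100 = 0.0101%

0.0101%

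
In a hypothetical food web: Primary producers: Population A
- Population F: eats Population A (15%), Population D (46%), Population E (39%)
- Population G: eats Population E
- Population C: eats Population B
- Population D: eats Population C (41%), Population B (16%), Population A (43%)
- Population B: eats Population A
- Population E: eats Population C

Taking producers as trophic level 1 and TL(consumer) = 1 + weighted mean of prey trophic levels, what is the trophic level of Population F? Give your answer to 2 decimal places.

4.08

Population B: 1 + 1 = 2
Population C: 1 + 2 = 3
Population D: 1 + (0.41×3 + 0.16×2 + 0.43×1) = 2.98
Population E: 1 + 3 = 4
Population F: 1 + (0.15×1 + 0.46×2.98 + 0.39×4) = 4.0808
Population G: 1 + 4 = 5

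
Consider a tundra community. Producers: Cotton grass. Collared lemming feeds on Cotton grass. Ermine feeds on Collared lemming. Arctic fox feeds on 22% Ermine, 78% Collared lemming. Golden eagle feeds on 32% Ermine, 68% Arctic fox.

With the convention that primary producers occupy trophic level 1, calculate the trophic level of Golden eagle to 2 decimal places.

4.15

Collared lemming: 1 + 1 = 2
Ermine: 1 + 2 = 3
Arctic fox: 1 + (0.22×3 + 0.78×2) = 3.22
Golden eagle: 1 + (0.32×3 + 0.68×3.22) = 4.1496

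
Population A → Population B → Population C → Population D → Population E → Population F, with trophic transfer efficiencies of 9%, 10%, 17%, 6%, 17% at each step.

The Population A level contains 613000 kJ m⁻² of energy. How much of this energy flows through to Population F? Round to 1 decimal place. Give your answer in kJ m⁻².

9.6 kJ m⁻²

Population B: 613000 × 0.09 = 55170 kJ m⁻²
Population C: 55170 × 0.1 = 5517 kJ m⁻²
Population D: 5517 × 0.17 = 937.89 kJ m⁻²
Population E: 937.89 × 0.06 = 56.2734 kJ m⁻²
Population F: 56.2734 × 0.17 = 9.566478 kJ m⁻²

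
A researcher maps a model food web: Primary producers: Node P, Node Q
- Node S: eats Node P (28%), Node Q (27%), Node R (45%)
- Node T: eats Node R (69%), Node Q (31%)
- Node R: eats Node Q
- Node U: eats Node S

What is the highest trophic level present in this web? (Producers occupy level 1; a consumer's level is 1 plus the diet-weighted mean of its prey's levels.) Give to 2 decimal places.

Node R: 1 + 1 = 2
Node S: 1 + (0.28×1 + 0.27×1 + 0.45×2) = 2.45
Node T: 1 + (0.69×2 + 0.31×1) = 2.69
Node U: 1 + 2.45 = 3.45

3.45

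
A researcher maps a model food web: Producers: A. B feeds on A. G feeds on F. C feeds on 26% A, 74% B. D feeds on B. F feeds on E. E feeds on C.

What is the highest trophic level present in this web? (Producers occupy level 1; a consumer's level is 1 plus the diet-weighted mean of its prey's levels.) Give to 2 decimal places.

B: 1 + 1 = 2
C: 1 + (0.26×1 + 0.74×2) = 2.74
D: 1 + 2 = 3
E: 1 + 2.74 = 3.74
F: 1 + 3.74 = 4.74
G: 1 + 4.74 = 5.74

5.74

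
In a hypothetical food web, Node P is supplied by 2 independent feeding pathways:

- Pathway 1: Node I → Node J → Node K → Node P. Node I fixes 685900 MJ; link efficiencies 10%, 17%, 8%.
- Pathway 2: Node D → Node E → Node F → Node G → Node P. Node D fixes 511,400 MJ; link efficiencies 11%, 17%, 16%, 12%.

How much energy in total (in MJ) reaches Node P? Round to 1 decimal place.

1116.4 MJ

Pathway 1: 685900 × 0.1 × 0.17 × 0.08 = 932.824 MJ
Pathway 2: 511400 × 0.11 × 0.17 × 0.16 × 0.12 = 183.613056 MJ
Total at Node P: 932.824 + 183.613056 = 1116.437056 MJ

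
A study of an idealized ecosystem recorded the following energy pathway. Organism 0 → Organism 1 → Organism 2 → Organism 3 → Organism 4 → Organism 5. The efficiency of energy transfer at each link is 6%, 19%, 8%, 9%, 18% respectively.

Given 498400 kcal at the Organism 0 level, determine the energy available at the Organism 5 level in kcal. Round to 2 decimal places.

Organism 1: 498400 × 0.06 = 29904 kcal
Organism 2: 29904 × 0.19 = 5681.76 kcal
Organism 3: 5681.76 × 0.08 = 454.5408 kcal
Organism 4: 454.5408 × 0.09 = 40.908672 kcal
Organism 5: 40.908672 × 0.18 = 7.36356096 kcal

7.36 kcal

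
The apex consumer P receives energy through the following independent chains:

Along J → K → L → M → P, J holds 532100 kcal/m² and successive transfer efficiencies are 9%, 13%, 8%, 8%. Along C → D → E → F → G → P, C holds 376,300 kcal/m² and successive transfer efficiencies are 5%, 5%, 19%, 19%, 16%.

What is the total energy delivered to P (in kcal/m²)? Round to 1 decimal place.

45.3 kcal/m²

Via J: 532100 × 0.09 × 0.13 × 0.08 × 0.08 = 39.843648 kcal/m²
Via C: 376300 × 0.05 × 0.05 × 0.19 × 0.19 × 0.16 = 5.433772 kcal/m²
Total at P: 39.843648 + 5.433772 = 45.27742 kcal/m²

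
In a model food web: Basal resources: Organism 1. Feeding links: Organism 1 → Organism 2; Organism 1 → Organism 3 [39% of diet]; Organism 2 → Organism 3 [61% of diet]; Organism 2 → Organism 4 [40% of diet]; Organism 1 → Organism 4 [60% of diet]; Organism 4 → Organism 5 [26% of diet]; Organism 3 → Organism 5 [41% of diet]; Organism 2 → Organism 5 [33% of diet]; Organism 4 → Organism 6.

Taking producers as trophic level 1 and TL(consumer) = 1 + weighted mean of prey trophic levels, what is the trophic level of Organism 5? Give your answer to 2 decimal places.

3.35

Organism 2: 1 + 1 = 2
Organism 3: 1 + (0.39×1 + 0.61×2) = 2.61
Organism 4: 1 + (0.4×2 + 0.6×1) = 2.4
Organism 5: 1 + (0.26×2.4 + 0.41×2.61 + 0.33×2) = 3.3541
Organism 6: 1 + 2.4 = 3.4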